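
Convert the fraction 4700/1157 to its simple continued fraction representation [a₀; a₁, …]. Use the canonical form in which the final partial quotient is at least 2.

[4; 16, 14, 2, 2]

Repeatedly divide and take the remainder:
4700 = 4·1157 + 72, so a_0 = 4
1157 = 16·72 + 5, so a_1 = 16
72 = 14·5 + 2, so a_2 = 14
5 = 2·2 + 1, so a_3 = 2
2 = 2·1 + 0, so a_4 = 2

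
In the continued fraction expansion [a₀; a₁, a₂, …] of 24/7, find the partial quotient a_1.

Run the Euclidean algorithm, recording each quotient:
24 = 3·7 + 3, so a_0 = 3
7 = 2·3 + 1, so a_1 = 2

2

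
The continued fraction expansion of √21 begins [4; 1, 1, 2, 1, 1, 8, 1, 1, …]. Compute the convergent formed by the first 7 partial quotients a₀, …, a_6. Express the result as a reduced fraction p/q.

472/103

Start with 8.
1 + 1/(8/1) = 1 + 1/8 = 9/8
1 + 1/(9/8) = 1 + 8/9 = 17/9
2 + 1/(17/9) = 2 + 9/17 = 43/17
1 + 1/(43/17) = 1 + 17/43 = 60/43
1 + 1/(60/43) = 1 + 43/60 = 103/60
4 + 1/(103/60) = 4 + 60/103 = 472/103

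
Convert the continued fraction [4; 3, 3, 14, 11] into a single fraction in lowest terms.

Work from the innermost term outward:
Start with 11.
14 + 1/(11/1) = 14 + 1/11 = 155/11
3 + 1/(155/11) = 3 + 11/155 = 476/155
3 + 1/(476/155) = 3 + 155/476 = 1583/476
4 + 1/(1583/476) = 4 + 476/1583 = 6808/1583

6808/1583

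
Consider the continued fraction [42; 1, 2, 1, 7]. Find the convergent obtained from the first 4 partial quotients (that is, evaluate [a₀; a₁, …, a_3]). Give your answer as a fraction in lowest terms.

a_0 = 42: 42/1
a_1 = 1: 43/1
a_2 = 2: 128/3
a_3 = 1: 171/4

171/4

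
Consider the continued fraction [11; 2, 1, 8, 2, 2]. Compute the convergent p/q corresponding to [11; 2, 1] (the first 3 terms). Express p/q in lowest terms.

Use the convergent recurrence hₖ = aₖ·hₖ₋₁ + hₖ₋₂ (and likewise for the denominators kₖ):
a_0 = 11: 11/1
a_1 = 2: 23/2
a_2 = 1: 34/3

34/3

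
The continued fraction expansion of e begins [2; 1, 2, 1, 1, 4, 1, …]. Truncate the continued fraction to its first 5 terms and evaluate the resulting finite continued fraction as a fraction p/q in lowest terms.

19/7

Starting at the tail and folding back:
Start with 1.
1 + 1/(1/1) = 1 + 1/1 = 2/1
2 + 1/(2/1) = 2 + 1/2 = 5/2
1 + 1/(5/2) = 1 + 2/5 = 7/5
2 + 1/(7/5) = 2 + 5/7 = 19/7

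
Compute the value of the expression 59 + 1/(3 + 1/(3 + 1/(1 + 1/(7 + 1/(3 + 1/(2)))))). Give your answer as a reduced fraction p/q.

Work from the innermost term outward:
Start with 2.
3 + 1/(2/1) = 3 + 1/2 = 7/2
7 + 1/(7/2) = 7 + 2/7 = 51/7
1 + 1/(51/7) = 1 + 7/51 = 58/51
3 + 1/(58/51) = 3 + 51/58 = 225/58
3 + 1/(225/58) = 3 + 58/225 = 733/225
59 + 1/(733/225) = 59 + 225/733 = 43472/733

43472/733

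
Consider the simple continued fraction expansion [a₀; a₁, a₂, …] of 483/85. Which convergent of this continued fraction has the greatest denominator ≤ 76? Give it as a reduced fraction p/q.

125/22

List convergents until the denominator exceeds the bound:
a_0 = 5: 5/1  (≤ bound)
a_1 = 1: 6/1  (≤ bound)
a_2 = 2: 17/3  (≤ bound)
a_3 = 6: 108/19  (≤ bound)
a_4 = 1: 125/22  (≤ bound)
a_5 = 3: 483/85  (> 76, stop)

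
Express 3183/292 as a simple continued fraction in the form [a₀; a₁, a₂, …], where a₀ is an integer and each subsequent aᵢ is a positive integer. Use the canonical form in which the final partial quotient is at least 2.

⌊3183/292⌋ = 10, remainder 263
⌊292/263⌋ = 1, remainder 29
⌊263/29⌋ = 9, remainder 2
⌊29/2⌋ = 14, remainder 1
⌊2/1⌋ = 2, remainder 0

[10; 1, 9, 14, 2]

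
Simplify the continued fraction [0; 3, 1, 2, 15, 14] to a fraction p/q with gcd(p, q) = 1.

Use the convergent recurrence hₖ = aₖ·hₖ₋₁ + hₖ₋₂ (and likewise for the denominators kₖ):
a_0 = 0: 0/1
a_1 = 3: 1/3
a_2 = 1: 1/4
a_3 = 2: 3/11
a_4 = 15: 46/169
a_5 = 14: 647/2377

647/2377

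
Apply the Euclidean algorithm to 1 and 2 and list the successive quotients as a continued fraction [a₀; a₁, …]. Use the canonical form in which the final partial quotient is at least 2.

⌊1/2⌋ = 0, remainder 1
⌊2/1⌋ = 2, remainder 0

[0; 2]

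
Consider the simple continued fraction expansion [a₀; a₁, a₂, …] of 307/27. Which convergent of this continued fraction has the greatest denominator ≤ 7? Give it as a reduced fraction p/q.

34/3

List convergents until the denominator exceeds the bound:
a_0 = 11: 11/1  (≤ bound)
a_1 = 2: 23/2  (≤ bound)
a_2 = 1: 34/3  (≤ bound)
a_3 = 2: 91/8  (> 7, stop)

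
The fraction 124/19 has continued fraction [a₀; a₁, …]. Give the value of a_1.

124 = 6·19 + 10, so a_0 = 6
19 = 1·10 + 9, so a_1 = 1

1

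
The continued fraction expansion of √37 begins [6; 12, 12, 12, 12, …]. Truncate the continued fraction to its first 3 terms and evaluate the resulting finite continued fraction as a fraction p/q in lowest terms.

Starting at the tail and folding back:
Start with 12.
12 + 1/(12/1) = 12 + 1/12 = 145/12
6 + 1/(145/12) = 6 + 12/145 = 882/145

882/145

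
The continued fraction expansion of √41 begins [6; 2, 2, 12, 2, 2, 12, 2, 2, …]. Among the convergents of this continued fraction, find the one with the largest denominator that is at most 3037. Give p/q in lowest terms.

a_0 = 6: 6/1  (≤ bound)
a_1 = 2: 13/2  (≤ bound)
a_2 = 2: 32/5  (≤ bound)
a_3 = 12: 397/62  (≤ bound)
a_4 = 2: 826/129  (≤ bound)
a_5 = 2: 2049/320  (≤ bound)
a_6 = 12: 25414/3969  (> 3037, stop)

2049/320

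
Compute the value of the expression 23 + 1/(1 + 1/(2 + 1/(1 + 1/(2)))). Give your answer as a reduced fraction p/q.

261/11

Start with 2.
1 + 1/(2/1) = 1 + 1/2 = 3/2
2 + 1/(3/2) = 2 + 2/3 = 8/3
1 + 1/(8/3) = 1 + 3/8 = 11/8
23 + 1/(11/8) = 23 + 8/11 = 261/11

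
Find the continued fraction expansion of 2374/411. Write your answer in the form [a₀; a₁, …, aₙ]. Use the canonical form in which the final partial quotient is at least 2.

Apply division with remainder until the remainder is 0:
2374 = 5·411 + 319, so a_0 = 5
411 = 1·319 + 92, so a_1 = 1
319 = 3·92 + 43, so a_2 = 3
92 = 2·43 + 6, so a_3 = 2
43 = 7·6 + 1, so a_4 = 7
6 = 6·1 + 0, so a_5 = 6

[5; 1, 3, 2, 7, 6]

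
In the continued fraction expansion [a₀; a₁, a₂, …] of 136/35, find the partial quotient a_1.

136 ÷ 35 → quotient 3, remainder 31
35 ÷ 31 → quotient 1, remainder 4

1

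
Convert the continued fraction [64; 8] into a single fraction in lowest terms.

513/8

Start with 8.
64 + 1/(8/1) = 64 + 1/8 = 513/8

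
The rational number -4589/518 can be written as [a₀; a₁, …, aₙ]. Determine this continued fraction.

[-9; 7, 10, 2, 3]

Apply division with remainder until the remainder is 0:
⌊-4589/518⌋ = -9, remainder 73
⌊518/73⌋ = 7, remainder 7
⌊73/7⌋ = 10, remainder 3
⌊7/3⌋ = 2, remainder 1
⌊3/1⌋ = 3, remainder 0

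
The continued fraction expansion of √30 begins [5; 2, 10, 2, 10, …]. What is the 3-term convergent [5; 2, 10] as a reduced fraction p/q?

115/21

Compute successive convergents:
a_0 = 5: 5/1
a_1 = 2: 11/2
a_2 = 10: 115/21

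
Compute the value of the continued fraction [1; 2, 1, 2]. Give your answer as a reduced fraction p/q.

a_0 = 1: 1/1
a_1 = 2: 3/2
a_2 = 1: 4/3
a_3 = 2: 11/8

11/8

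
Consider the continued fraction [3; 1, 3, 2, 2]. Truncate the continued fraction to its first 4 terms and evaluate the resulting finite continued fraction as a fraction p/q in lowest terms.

Starting at the tail and folding back:
Start with 2.
3 + 1/(2/1) = 3 + 1/2 = 7/2
1 + 1/(7/2) = 1 + 2/7 = 9/7
3 + 1/(9/7) = 3 + 7/9 = 34/9

34/9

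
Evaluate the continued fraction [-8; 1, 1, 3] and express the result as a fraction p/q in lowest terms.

Start with 3.
1 + 1/(3/1) = 1 + 1/3 = 4/3
1 + 1/(4/3) = 1 + 3/4 = 7/4
-8 + 1/(7/4) = -8 + 4/7 = -52/7

-52/7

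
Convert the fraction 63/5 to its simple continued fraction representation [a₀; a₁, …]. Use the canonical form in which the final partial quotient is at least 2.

[12; 1, 1, 2]

⌊63/5⌋ = 12, remainder 3
⌊5/3⌋ = 1, remainder 2
⌊3/2⌋ = 1, remainder 1
⌊2/1⌋ = 2, remainder 0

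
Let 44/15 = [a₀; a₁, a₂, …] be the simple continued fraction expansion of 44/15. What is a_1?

1

44 = 2·15 + 14, so a_0 = 2
15 = 1·14 + 1, so a_1 = 1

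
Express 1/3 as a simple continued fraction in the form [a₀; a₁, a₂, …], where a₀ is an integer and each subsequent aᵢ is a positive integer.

Run the Euclidean algorithm, recording each quotient:
1 ÷ 3 → quotient 0, remainder 1
3 ÷ 1 → quotient 3, remainder 0

[0; 3]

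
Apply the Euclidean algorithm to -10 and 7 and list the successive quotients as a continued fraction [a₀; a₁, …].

[-2; 1, 1, 3]

-10 ÷ 7 → quotient -2, remainder 4
7 ÷ 4 → quotient 1, remainder 3
4 ÷ 3 → quotient 1, remainder 1
3 ÷ 1 → quotient 3, remainder 0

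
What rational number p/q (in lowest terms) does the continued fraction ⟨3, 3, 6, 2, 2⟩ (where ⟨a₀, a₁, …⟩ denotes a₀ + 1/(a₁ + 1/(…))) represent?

Starting at the tail and folding back:
Start with 2.
2 + 1/(2/1) = 2 + 1/2 = 5/2
6 + 1/(5/2) = 6 + 2/5 = 32/5
3 + 1/(32/5) = 3 + 5/32 = 101/32
3 + 1/(101/32) = 3 + 32/101 = 335/101

335/101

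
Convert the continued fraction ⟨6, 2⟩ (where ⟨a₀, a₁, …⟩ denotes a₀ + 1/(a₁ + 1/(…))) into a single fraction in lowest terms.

a_0 = 6: 6/1
a_1 = 2: 13/2

13/2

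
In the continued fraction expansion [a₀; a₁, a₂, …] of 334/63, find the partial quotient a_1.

3

Run the Euclidean algorithm, recording each quotient:
⌊334/63⌋ = 5, remainder 19
⌊63/19⌋ = 3, remainder 6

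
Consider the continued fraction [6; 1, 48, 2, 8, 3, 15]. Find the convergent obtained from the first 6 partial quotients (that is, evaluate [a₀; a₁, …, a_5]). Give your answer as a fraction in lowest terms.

Start with 3.
8 + 1/(3/1) = 8 + 1/3 = 25/3
2 + 1/(25/3) = 2 + 3/25 = 53/25
48 + 1/(53/25) = 48 + 25/53 = 2569/53
1 + 1/(2569/53) = 1 + 53/2569 = 2622/2569
6 + 1/(2622/2569) = 6 + 2569/2622 = 18301/2622

18301/2622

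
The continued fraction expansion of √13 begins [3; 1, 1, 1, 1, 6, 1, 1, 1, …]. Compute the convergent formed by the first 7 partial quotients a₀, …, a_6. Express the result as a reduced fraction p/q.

137/38

Start with 1.
6 + 1/(1/1) = 6 + 1/1 = 7/1
1 + 1/(7/1) = 1 + 1/7 = 8/7
1 + 1/(8/7) = 1 + 7/8 = 15/8
1 + 1/(15/8) = 1 + 8/15 = 23/15
1 + 1/(23/15) = 1 + 15/23 = 38/23
3 + 1/(38/23) = 3 + 23/38 = 137/38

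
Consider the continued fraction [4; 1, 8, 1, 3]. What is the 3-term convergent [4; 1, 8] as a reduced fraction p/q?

a_0 = 4: 4/1
a_1 = 1: 5/1
a_2 = 8: 44/9

44/9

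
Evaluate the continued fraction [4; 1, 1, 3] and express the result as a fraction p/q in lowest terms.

32/7

Starting at the tail and folding back:
Start with 3.
1 + 1/(3/1) = 1 + 1/3 = 4/3
1 + 1/(4/3) = 1 + 3/4 = 7/4
4 + 1/(7/4) = 4 + 4/7 = 32/7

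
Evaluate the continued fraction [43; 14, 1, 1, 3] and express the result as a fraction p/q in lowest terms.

Starting at the tail and folding back:
Start with 3.
1 + 1/(3/1) = 1 + 1/3 = 4/3
1 + 1/(4/3) = 1 + 3/4 = 7/4
14 + 1/(7/4) = 14 + 4/7 = 102/7
43 + 1/(102/7) = 43 + 7/102 = 4393/102

4393/102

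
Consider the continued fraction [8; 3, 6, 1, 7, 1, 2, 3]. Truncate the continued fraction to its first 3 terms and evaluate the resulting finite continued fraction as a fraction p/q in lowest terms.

158/19

Start with 6.
3 + 1/(6/1) = 3 + 1/6 = 19/6
8 + 1/(19/6) = 8 + 6/19 = 158/19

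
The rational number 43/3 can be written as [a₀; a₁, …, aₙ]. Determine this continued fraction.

⌊43/3⌋ = 14, remainder 1
⌊3/1⌋ = 3, remainder 0

[14; 3]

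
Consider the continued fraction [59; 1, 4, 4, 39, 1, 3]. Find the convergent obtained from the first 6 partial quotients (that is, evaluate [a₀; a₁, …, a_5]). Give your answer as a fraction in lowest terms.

Start with 1.
39 + 1/(1/1) = 39 + 1/1 = 40/1
4 + 1/(40/1) = 4 + 1/40 = 161/40
4 + 1/(161/40) = 4 + 40/161 = 684/161
1 + 1/(684/161) = 1 + 161/684 = 845/684
59 + 1/(845/684) = 59 + 684/845 = 50539/845

50539/845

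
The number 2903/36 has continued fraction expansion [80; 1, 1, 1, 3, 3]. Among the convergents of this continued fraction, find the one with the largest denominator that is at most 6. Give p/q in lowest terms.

a_0 = 80: 80/1  (≤ bound)
a_1 = 1: 81/1  (≤ bound)
a_2 = 1: 161/2  (≤ bound)
a_3 = 1: 242/3  (≤ bound)
a_4 = 3: 887/11  (> 6, stop)

242/3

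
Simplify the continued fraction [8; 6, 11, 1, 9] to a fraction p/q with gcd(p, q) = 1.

a_0 = 8: 8/1
a_1 = 6: 49/6
a_2 = 11: 547/67
a_3 = 1: 596/73
a_4 = 9: 5911/724

5911/724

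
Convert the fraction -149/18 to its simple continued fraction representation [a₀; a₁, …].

[-9; 1, 2, 1, 1, 2]

Repeatedly divide and take the remainder:
-149 = -9·18 + 13, so a_0 = -9
18 = 1·13 + 5, so a_1 = 1
13 = 2·5 + 3, so a_2 = 2
5 = 1·3 + 2, so a_3 = 1
3 = 1·2 + 1, so a_4 = 1
2 = 2·1 + 0, so a_5 = 2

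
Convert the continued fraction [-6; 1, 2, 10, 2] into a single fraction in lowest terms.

-346/65

a_0 = -6: -6/1
a_1 = 1: -5/1
a_2 = 2: -16/3
a_3 = 10: -165/31
a_4 = 2: -346/65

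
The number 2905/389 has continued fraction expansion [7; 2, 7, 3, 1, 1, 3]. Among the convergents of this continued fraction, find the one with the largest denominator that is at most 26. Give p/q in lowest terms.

112/15

a_0 = 7: 7/1  (≤ bound)
a_1 = 2: 15/2  (≤ bound)
a_2 = 7: 112/15  (≤ bound)
a_3 = 3: 351/47  (> 26, stop)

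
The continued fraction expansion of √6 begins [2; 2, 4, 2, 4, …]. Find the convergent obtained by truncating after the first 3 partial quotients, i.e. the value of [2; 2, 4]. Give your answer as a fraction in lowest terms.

Start with 4.
2 + 1/(4/1) = 2 + 1/4 = 9/4
2 + 1/(9/4) = 2 + 4/9 = 22/9

22/9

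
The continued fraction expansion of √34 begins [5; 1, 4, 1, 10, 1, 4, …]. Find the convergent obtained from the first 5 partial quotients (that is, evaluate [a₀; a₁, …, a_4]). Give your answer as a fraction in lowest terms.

Start with 10.
1 + 1/(10/1) = 1 + 1/10 = 11/10
4 + 1/(11/10) = 4 + 10/11 = 54/11
1 + 1/(54/11) = 1 + 11/54 = 65/54
5 + 1/(65/54) = 5 + 54/65 = 379/65

379/65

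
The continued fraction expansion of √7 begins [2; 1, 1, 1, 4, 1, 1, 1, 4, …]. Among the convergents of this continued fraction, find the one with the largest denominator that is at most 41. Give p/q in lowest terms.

List convergents until the denominator exceeds the bound:
a_0 = 2: 2/1  (≤ bound)
a_1 = 1: 3/1  (≤ bound)
a_2 = 1: 5/2  (≤ bound)
a_3 = 1: 8/3  (≤ bound)
a_4 = 4: 37/14  (≤ bound)
a_5 = 1: 45/17  (≤ bound)
a_6 = 1: 82/31  (≤ bound)
a_7 = 1: 127/48  (> 41, stop)

82/31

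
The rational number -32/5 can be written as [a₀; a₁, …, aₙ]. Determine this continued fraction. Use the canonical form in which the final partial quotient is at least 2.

[-7; 1, 1, 2]

Run the Euclidean algorithm, recording each quotient:
⌊-32/5⌋ = -7, remainder 3
⌊5/3⌋ = 1, remainder 2
⌊3/2⌋ = 1, remainder 1
⌊2/1⌋ = 2, remainder 0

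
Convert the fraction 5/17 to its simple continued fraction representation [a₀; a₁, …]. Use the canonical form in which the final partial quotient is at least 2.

[0; 3, 2, 2]

5 ÷ 17 → quotient 0, remainder 5
17 ÷ 5 → quotient 3, remainder 2
5 ÷ 2 → quotient 2, remainder 1
2 ÷ 1 → quotient 2, remainder 0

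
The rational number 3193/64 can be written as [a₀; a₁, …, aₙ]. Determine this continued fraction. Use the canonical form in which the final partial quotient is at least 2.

3193 = 49·64 + 57, so a_0 = 49
64 = 1·57 + 7, so a_1 = 1
57 = 8·7 + 1, so a_2 = 8
7 = 7·1 + 0, so a_3 = 7

[49; 1, 8, 7]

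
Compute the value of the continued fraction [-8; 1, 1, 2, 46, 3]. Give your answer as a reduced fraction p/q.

Start with 3.
46 + 1/(3/1) = 46 + 1/3 = 139/3
2 + 1/(139/3) = 2 + 3/139 = 281/139
1 + 1/(281/139) = 1 + 139/281 = 420/281
1 + 1/(420/281) = 1 + 281/420 = 701/420
-8 + 1/(701/420) = -8 + 420/701 = -5188/701

-5188/701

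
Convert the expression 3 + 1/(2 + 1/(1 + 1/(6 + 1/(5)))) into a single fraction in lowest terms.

345/103

Start with 5.
6 + 1/(5/1) = 6 + 1/5 = 31/5
1 + 1/(31/5) = 1 + 5/31 = 36/31
2 + 1/(36/31) = 2 + 31/36 = 103/36
3 + 1/(103/36) = 3 + 36/103 = 345/103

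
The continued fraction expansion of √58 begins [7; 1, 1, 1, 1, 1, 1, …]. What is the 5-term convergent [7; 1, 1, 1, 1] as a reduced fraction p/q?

38/5

Start with 1.
1 + 1/(1/1) = 1 + 1/1 = 2/1
1 + 1/(2/1) = 1 + 1/2 = 3/2
1 + 1/(3/2) = 1 + 2/3 = 5/3
7 + 1/(5/3) = 7 + 3/5 = 38/5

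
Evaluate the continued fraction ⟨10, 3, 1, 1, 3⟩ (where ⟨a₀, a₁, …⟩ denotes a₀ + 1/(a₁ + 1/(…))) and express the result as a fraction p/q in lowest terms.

257/25

Collapse the nested fraction from the inside out:
Start with 3.
1 + 1/(3/1) = 1 + 1/3 = 4/3
1 + 1/(4/3) = 1 + 3/4 = 7/4
3 + 1/(7/4) = 3 + 4/7 = 25/7
10 + 1/(25/7) = 10 + 7/25 = 257/25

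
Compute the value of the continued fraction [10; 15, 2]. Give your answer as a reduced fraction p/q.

312/31

Collapse the nested fraction from the inside out:
Start with 2.
15 + 1/(2/1) = 15 + 1/2 = 31/2
10 + 1/(31/2) = 10 + 2/31 = 312/31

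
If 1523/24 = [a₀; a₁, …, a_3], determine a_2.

5

Apply division with remainder until the remainder is 0:
1523 = 63·24 + 11, so a_0 = 63
24 = 2·11 + 2, so a_1 = 2
11 = 5·2 + 1, so a_2 = 5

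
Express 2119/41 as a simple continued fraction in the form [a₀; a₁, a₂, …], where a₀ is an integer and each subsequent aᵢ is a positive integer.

2119 ÷ 41 → quotient 51, remainder 28
41 ÷ 28 → quotient 1, remainder 13
28 ÷ 13 → quotient 2, remainder 2
13 ÷ 2 → quotient 6, remainder 1
2 ÷ 1 → quotient 2, remainder 0

[51; 1, 2, 6, 2]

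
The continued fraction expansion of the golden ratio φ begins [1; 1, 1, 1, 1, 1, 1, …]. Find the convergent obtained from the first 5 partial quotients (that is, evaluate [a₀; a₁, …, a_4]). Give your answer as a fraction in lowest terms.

8/5

Work from the innermost term outward:
Start with 1.
1 + 1/(1/1) = 1 + 1/1 = 2/1
1 + 1/(2/1) = 1 + 1/2 = 3/2
1 + 1/(3/2) = 1 + 2/3 = 5/3
1 + 1/(5/3) = 1 + 3/5 = 8/5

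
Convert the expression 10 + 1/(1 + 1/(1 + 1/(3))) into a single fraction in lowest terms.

Compute successive convergents:
a_0 = 10: 10/1
a_1 = 1: 11/1
a_2 = 1: 21/2
a_3 = 3: 74/7

74/7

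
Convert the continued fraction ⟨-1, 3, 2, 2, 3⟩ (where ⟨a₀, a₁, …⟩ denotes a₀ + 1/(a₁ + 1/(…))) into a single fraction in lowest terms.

Start with 3.
2 + 1/(3/1) = 2 + 1/3 = 7/3
2 + 1/(7/3) = 2 + 3/7 = 17/7
3 + 1/(17/7) = 3 + 7/17 = 58/17
-1 + 1/(58/17) = -1 + 17/58 = -41/58

-41/58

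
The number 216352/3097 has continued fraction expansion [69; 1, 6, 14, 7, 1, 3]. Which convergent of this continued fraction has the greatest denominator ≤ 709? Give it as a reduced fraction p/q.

a_0 = 69: 69/1  (≤ bound)
a_1 = 1: 70/1  (≤ bound)
a_2 = 6: 489/7  (≤ bound)
a_3 = 14: 6916/99  (≤ bound)
a_4 = 7: 48901/700  (≤ bound)
a_5 = 1: 55817/799  (> 709, stop)

48901/700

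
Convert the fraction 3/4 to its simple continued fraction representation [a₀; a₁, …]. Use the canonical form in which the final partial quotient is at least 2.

[0; 1, 3]

Apply division with remainder until the remainder is 0:
3 = 0·4 + 3, so a_0 = 0
4 = 1·3 + 1, so a_1 = 1
3 = 3·1 + 0, so a_2 = 3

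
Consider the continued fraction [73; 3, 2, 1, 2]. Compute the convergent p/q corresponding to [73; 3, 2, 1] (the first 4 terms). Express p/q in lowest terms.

a_0 = 73: 73/1
a_1 = 3: 220/3
a_2 = 2: 513/7
a_3 = 1: 733/10

733/10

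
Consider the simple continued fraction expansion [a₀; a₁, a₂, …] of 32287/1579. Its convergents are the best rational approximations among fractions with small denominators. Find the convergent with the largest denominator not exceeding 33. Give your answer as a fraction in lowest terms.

593/29

a_0 = 20: 20/1  (≤ bound)
a_1 = 2: 41/2  (≤ bound)
a_2 = 4: 184/9  (≤ bound)
a_3 = 3: 593/29  (≤ bound)
a_4 = 1: 777/38  (> 33, stop)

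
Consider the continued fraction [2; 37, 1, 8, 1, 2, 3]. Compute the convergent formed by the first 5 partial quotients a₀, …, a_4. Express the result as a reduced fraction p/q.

768/379

Start with 1.
8 + 1/(1/1) = 8 + 1/1 = 9/1
1 + 1/(9/1) = 1 + 1/9 = 10/9
37 + 1/(10/9) = 37 + 9/10 = 379/10
2 + 1/(379/10) = 2 + 10/379 = 768/379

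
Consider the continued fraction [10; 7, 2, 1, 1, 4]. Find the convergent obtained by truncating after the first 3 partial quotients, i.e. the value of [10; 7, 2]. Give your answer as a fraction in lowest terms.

Build up convergents one term at a time:
a_0 = 10: 10/1
a_1 = 7: 71/7
a_2 = 2: 152/15

152/15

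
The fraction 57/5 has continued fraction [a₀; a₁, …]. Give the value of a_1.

2

57 = 11·5 + 2, so a_0 = 11
5 = 2·2 + 1, so a_1 = 2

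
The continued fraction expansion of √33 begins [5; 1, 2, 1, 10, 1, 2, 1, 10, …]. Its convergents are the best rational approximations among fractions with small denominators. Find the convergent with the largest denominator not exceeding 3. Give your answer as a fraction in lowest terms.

a_0 = 5: 5/1  (≤ bound)
a_1 = 1: 6/1  (≤ bound)
a_2 = 2: 17/3  (≤ bound)
a_3 = 1: 23/4  (> 3, stop)

17/3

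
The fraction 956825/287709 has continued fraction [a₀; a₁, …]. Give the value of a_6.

Run the Euclidean algorithm, recording each quotient:
956825 = 3·287709 + 93698, so a_0 = 3
287709 = 3·93698 + 6615, so a_1 = 3
93698 = 14·6615 + 1088, so a_2 = 14
6615 = 6·1088 + 87, so a_3 = 6
1088 = 12·87 + 44, so a_4 = 12
87 = 1·44 + 43, so a_5 = 1
44 = 1·43 + 1, so a_6 = 1

1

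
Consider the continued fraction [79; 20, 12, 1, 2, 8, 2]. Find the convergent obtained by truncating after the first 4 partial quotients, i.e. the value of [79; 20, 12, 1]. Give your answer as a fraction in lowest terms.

20632/261

Start with 1.
12 + 1/(1/1) = 12 + 1/1 = 13/1
20 + 1/(13/1) = 20 + 1/13 = 261/13
79 + 1/(261/13) = 79 + 13/261 = 20632/261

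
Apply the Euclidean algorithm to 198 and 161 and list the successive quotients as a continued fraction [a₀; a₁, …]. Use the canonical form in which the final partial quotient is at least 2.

198 = 1·161 + 37, so a_0 = 1
161 = 4·37 + 13, so a_1 = 4
37 = 2·13 + 11, so a_2 = 2
13 = 1·11 + 2, so a_3 = 1
11 = 5·2 + 1, so a_4 = 5
2 = 2·1 + 0, so a_5 = 2

[1; 4, 2, 1, 5, 2]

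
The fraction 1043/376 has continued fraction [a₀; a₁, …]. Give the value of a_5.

1

⌊1043/376⌋ = 2, remainder 291
⌊376/291⌋ = 1, remainder 85
⌊291/85⌋ = 3, remainder 36
⌊85/36⌋ = 2, remainder 13
⌊36/13⌋ = 2, remainder 10
⌊13/10⌋ = 1, remainder 3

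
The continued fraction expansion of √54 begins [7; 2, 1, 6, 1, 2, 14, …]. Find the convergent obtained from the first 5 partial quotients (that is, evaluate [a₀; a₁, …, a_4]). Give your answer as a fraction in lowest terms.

169/23

a_0 = 7: 7/1
a_1 = 2: 15/2
a_2 = 1: 22/3
a_3 = 6: 147/20
a_4 = 1: 169/23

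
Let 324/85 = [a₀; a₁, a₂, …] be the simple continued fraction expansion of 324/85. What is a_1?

324 ÷ 85 → quotient 3, remainder 69
85 ÷ 69 → quotient 1, remainder 16

1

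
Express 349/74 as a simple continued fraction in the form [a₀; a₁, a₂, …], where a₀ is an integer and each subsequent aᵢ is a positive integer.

⌊349/74⌋ = 4, remainder 53
⌊74/53⌋ = 1, remainder 21
⌊53/21⌋ = 2, remainder 11
⌊21/11⌋ = 1, remainder 10
⌊11/10⌋ = 1, remainder 1
⌊10/1⌋ = 10, remainder 0

[4; 1, 2, 1, 1, 10]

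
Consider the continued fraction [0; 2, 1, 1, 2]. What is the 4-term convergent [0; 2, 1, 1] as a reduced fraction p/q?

a_0 = 0: 0/1
a_1 = 2: 1/2
a_2 = 1: 1/3
a_3 = 1: 2/5

2/5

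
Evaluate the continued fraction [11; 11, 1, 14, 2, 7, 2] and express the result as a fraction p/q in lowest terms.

a_0 = 11: 11/1
a_1 = 11: 122/11
a_2 = 1: 133/12
a_3 = 14: 1984/179
a_4 = 2: 4101/370
a_5 = 7: 30691/2769
a_6 = 2: 65483/5908

65483/5908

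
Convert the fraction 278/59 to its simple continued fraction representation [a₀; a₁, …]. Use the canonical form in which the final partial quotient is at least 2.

[4; 1, 2, 2, 8]

Repeatedly divide and take the remainder:
⌊278/59⌋ = 4, remainder 42
⌊59/42⌋ = 1, remainder 17
⌊42/17⌋ = 2, remainder 8
⌊17/8⌋ = 2, remainder 1
⌊8/1⌋ = 8, remainder 0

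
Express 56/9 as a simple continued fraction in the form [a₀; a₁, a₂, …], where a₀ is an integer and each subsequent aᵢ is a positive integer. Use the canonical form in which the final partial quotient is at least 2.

[6; 4, 2]

56 ÷ 9 → quotient 6, remainder 2
9 ÷ 2 → quotient 4, remainder 1
2 ÷ 1 → quotient 2, remainder 0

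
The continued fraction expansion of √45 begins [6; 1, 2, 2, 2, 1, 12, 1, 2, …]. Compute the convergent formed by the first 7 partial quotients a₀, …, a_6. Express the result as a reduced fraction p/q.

2046/305

Start with 12.
1 + 1/(12/1) = 1 + 1/12 = 13/12
2 + 1/(13/12) = 2 + 12/13 = 38/13
2 + 1/(38/13) = 2 + 13/38 = 89/38
2 + 1/(89/38) = 2 + 38/89 = 216/89
1 + 1/(216/89) = 1 + 89/216 = 305/216
6 + 1/(305/216) = 6 + 216/305 = 2046/305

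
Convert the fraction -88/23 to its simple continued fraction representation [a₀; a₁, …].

[-4; 5, 1, 3]

Apply division with remainder until the remainder is 0:
-88 = -4·23 + 4, so a_0 = -4
23 = 5·4 + 3, so a_1 = 5
4 = 1·3 + 1, so a_2 = 1
3 = 3·1 + 0, so a_3 = 3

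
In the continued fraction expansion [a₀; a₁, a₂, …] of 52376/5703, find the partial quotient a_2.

2

⌊52376/5703⌋ = 9, remainder 1049
⌊5703/1049⌋ = 5, remainder 458
⌊1049/458⌋ = 2, remainder 133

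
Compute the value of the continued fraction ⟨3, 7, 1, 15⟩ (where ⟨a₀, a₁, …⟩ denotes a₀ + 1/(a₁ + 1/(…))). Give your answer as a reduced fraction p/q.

Start with 15.
1 + 1/(15/1) = 1 + 1/15 = 16/15
7 + 1/(16/15) = 7 + 15/16 = 127/16
3 + 1/(127/16) = 3 + 16/127 = 397/127

397/127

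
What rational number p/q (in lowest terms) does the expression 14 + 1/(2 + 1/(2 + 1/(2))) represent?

Collapse the nested fraction from the inside out:
Start with 2.
2 + 1/(2/1) = 2 + 1/2 = 5/2
2 + 1/(5/2) = 2 + 2/5 = 12/5
14 + 1/(12/5) = 14 + 5/12 = 173/12

173/12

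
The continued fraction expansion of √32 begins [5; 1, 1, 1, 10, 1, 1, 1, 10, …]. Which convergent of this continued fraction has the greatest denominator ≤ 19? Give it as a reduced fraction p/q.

a_0 = 5: 5/1  (≤ bound)
a_1 = 1: 6/1  (≤ bound)
a_2 = 1: 11/2  (≤ bound)
a_3 = 1: 17/3  (≤ bound)
a_4 = 10: 181/32  (> 19, stop)

17/3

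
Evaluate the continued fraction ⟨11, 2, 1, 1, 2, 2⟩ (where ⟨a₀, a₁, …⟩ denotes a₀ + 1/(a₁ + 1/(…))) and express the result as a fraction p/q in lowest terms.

353/31

a_0 = 11: 11/1
a_1 = 2: 23/2
a_2 = 1: 34/3
a_3 = 1: 57/5
a_4 = 2: 148/13
a_5 = 2: 353/31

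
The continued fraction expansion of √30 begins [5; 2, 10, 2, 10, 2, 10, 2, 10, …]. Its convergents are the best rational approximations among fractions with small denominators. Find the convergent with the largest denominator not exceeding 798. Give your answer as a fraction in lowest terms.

2525/461

a_0 = 5: 5/1  (≤ bound)
a_1 = 2: 11/2  (≤ bound)
a_2 = 10: 115/21  (≤ bound)
a_3 = 2: 241/44  (≤ bound)
a_4 = 10: 2525/461  (≤ bound)
a_5 = 2: 5291/966  (> 798, stop)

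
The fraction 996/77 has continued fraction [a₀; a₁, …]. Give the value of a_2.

Apply division with remainder until the remainder is 0:
⌊996/77⌋ = 12, remainder 72
⌊77/72⌋ = 1, remainder 5
⌊72/5⌋ = 14, remainder 2

14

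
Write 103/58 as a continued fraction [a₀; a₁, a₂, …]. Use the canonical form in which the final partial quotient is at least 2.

[1; 1, 3, 2, 6]

103 ÷ 58 → quotient 1, remainder 45
58 ÷ 45 → quotient 1, remainder 13
45 ÷ 13 → quotient 3, remainder 6
13 ÷ 6 → quotient 2, remainder 1
6 ÷ 1 → quotient 6, remainder 0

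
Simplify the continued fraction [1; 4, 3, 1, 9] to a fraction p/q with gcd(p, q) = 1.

205/166

Compute successive convergents:
a_0 = 1: 1/1
a_1 = 4: 5/4
a_2 = 3: 16/13
a_3 = 1: 21/17
a_4 = 9: 205/166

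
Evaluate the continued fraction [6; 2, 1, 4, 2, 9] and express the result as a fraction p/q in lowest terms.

1862/293

Use the convergent recurrence hₖ = aₖ·hₖ₋₁ + hₖ₋₂ (and likewise for the denominators kₖ):
a_0 = 6: 6/1
a_1 = 2: 13/2
a_2 = 1: 19/3
a_3 = 4: 89/14
a_4 = 2: 197/31
a_5 = 9: 1862/293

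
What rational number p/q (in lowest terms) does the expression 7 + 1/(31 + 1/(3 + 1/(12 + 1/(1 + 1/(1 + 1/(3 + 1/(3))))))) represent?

196043/27879

Start with 3.
3 + 1/(3/1) = 3 + 1/3 = 10/3
1 + 1/(10/3) = 1 + 3/10 = 13/10
1 + 1/(13/10) = 1 + 10/13 = 23/13
12 + 1/(23/13) = 12 + 13/23 = 289/23
3 + 1/(289/23) = 3 + 23/289 = 890/289
31 + 1/(890/289) = 31 + 289/890 = 27879/890
7 + 1/(27879/890) = 7 + 890/27879 = 196043/27879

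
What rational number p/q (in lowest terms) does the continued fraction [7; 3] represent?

22/3

Start with 3.
7 + 1/(3/1) = 7 + 1/3 = 22/3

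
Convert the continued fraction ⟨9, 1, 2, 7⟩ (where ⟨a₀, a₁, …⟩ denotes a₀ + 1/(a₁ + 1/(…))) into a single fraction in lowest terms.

Build up convergents one term at a time:
a_0 = 9: 9/1
a_1 = 1: 10/1
a_2 = 2: 29/3
a_3 = 7: 213/22

213/22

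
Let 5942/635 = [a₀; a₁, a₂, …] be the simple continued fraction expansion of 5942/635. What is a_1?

⌊5942/635⌋ = 9, remainder 227
⌊635/227⌋ = 2, remainder 181

2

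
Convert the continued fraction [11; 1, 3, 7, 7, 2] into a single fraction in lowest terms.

5209/443

a_0 = 11: 11/1
a_1 = 1: 12/1
a_2 = 3: 47/4
a_3 = 7: 341/29
a_4 = 7: 2434/207
a_5 = 2: 5209/443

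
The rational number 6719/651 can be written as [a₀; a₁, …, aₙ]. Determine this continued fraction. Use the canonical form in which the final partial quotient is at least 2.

[10; 3, 8, 1, 2, 2, 3]

Repeatedly divide and take the remainder:
6719 = 10·651 + 209, so a_0 = 10
651 = 3·209 + 24, so a_1 = 3
209 = 8·24 + 17, so a_2 = 8
24 = 1·17 + 7, so a_3 = 1
17 = 2·7 + 3, so a_4 = 2
7 = 2·3 + 1, so a_5 = 2
3 = 3·1 + 0, so a_6 = 3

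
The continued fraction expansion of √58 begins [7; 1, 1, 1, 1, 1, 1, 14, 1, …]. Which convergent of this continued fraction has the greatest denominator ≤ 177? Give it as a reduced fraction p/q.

99/13

a_0 = 7: 7/1  (≤ bound)
a_1 = 1: 8/1  (≤ bound)
a_2 = 1: 15/2  (≤ bound)
a_3 = 1: 23/3  (≤ bound)
a_4 = 1: 38/5  (≤ bound)
a_5 = 1: 61/8  (≤ bound)
a_6 = 1: 99/13  (≤ bound)
a_7 = 14: 1447/190  (> 177, stop)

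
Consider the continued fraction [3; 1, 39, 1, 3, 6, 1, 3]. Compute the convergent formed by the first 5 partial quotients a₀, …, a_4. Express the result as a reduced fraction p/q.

648/163

Start with 3.
1 + 1/(3/1) = 1 + 1/3 = 4/3
39 + 1/(4/3) = 39 + 3/4 = 159/4
1 + 1/(159/4) = 1 + 4/159 = 163/159
3 + 1/(163/159) = 3 + 159/163 = 648/163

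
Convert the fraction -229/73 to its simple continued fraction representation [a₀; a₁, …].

[-4; 1, 6, 3, 3]

⌊-229/73⌋ = -4, remainder 63
⌊73/63⌋ = 1, remainder 10
⌊63/10⌋ = 6, remainder 3
⌊10/3⌋ = 3, remainder 1
⌊3/1⌋ = 3, remainder 0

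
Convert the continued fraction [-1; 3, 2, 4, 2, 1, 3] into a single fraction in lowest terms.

-262/369

Build up convergents one term at a time:
a_0 = -1: -1/1
a_1 = 3: -2/3
a_2 = 2: -5/7
a_3 = 4: -22/31
a_4 = 2: -49/69
a_5 = 1: -71/100
a_6 = 3: -262/369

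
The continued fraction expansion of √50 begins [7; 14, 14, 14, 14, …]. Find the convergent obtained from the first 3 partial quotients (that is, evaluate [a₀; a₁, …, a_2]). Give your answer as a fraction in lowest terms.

1393/197

Work from the innermost term outward:
Start with 14.
14 + 1/(14/1) = 14 + 1/14 = 197/14
7 + 1/(197/14) = 7 + 14/197 = 1393/197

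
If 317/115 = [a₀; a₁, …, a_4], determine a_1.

317 ÷ 115 → quotient 2, remainder 87
115 ÷ 87 → quotient 1, remainder 28

1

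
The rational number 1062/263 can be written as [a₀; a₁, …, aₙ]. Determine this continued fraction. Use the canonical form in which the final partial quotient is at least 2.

1062 ÷ 263 → quotient 4, remainder 10
263 ÷ 10 → quotient 26, remainder 3
10 ÷ 3 → quotient 3, remainder 1
3 ÷ 1 → quotient 3, remainder 0

[4; 26, 3, 3]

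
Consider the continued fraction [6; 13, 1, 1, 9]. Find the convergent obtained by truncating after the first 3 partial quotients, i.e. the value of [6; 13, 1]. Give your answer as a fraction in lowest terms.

85/14

a_0 = 6: 6/1
a_1 = 13: 79/13
a_2 = 1: 85/14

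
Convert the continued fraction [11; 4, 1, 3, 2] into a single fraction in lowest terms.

482/43

a_0 = 11: 11/1
a_1 = 4: 45/4
a_2 = 1: 56/5
a_3 = 3: 213/19
a_4 = 2: 482/43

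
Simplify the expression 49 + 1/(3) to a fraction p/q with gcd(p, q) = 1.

Starting at the tail and folding back:
Start with 3.
49 + 1/(3/1) = 49 + 1/3 = 148/3

148/3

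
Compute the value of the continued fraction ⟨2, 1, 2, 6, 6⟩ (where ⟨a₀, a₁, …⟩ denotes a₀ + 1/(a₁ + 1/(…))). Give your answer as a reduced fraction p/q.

314/117

Compute successive convergents:
a_0 = 2: 2/1
a_1 = 1: 3/1
a_2 = 2: 8/3
a_3 = 6: 51/19
a_4 = 6: 314/117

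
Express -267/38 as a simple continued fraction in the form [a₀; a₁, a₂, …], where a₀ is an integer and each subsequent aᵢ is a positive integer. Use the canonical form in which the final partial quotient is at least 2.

[-8; 1, 37]

-267 = -8·38 + 37, so a_0 = -8
38 = 1·37 + 1, so a_1 = 1
37 = 37·1 + 0, so a_2 = 37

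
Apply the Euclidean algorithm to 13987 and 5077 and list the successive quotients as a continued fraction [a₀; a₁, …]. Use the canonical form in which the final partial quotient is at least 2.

[2; 1, 3, 12, 3, 6, 2, 2]

13987 ÷ 5077 → quotient 2, remainder 3833
5077 ÷ 3833 → quotient 1, remainder 1244
3833 ÷ 1244 → quotient 3, remainder 101
1244 ÷ 101 → quotient 12, remainder 32
101 ÷ 32 → quotient 3, remainder 5
32 ÷ 5 → quotient 6, remainder 2
5 ÷ 2 → quotient 2, remainder 1
2 ÷ 1 → quotient 2, remainder 0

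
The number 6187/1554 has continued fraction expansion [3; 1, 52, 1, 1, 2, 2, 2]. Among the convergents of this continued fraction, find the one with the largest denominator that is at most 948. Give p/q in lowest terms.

a_0 = 3: 3/1  (≤ bound)
a_1 = 1: 4/1  (≤ bound)
a_2 = 52: 211/53  (≤ bound)
a_3 = 1: 215/54  (≤ bound)
a_4 = 1: 426/107  (≤ bound)
a_5 = 2: 1067/268  (≤ bound)
a_6 = 2: 2560/643  (≤ bound)
a_7 = 2: 6187/1554  (> 948, stop)

2560/643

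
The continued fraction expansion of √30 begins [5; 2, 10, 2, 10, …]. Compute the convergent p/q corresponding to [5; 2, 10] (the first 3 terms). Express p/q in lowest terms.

Start with 10.
2 + 1/(10/1) = 2 + 1/10 = 21/10
5 + 1/(21/10) = 5 + 10/21 = 115/21

115/21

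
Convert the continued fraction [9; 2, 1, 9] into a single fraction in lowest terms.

271/29

Build up convergents one term at a time:
a_0 = 9: 9/1
a_1 = 2: 19/2
a_2 = 1: 28/3
a_3 = 9: 271/29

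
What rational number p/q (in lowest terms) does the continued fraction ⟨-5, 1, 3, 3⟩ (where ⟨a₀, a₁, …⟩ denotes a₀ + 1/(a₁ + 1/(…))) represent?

-55/13

a_0 = -5: -5/1
a_1 = 1: -4/1
a_2 = 3: -17/4
a_3 = 3: -55/13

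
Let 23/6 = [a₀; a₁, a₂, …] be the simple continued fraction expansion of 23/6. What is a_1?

Apply division with remainder until the remainder is 0:
⌊23/6⌋ = 3, remainder 5
⌊6/5⌋ = 1, remainder 1

1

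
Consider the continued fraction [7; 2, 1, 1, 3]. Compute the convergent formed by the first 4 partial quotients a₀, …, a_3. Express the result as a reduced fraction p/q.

37/5

a_0 = 7: 7/1
a_1 = 2: 15/2
a_2 = 1: 22/3
a_3 = 1: 37/5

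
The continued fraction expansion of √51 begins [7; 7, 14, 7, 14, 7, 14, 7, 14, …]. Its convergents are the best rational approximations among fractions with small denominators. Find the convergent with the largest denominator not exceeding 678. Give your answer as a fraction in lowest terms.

a_0 = 7: 7/1  (≤ bound)
a_1 = 7: 50/7  (≤ bound)
a_2 = 14: 707/99  (≤ bound)
a_3 = 7: 4999/700  (> 678, stop)

707/99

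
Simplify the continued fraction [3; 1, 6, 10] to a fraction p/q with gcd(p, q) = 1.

Compute successive convergents:
a_0 = 3: 3/1
a_1 = 1: 4/1
a_2 = 6: 27/7
a_3 = 10: 274/71

274/71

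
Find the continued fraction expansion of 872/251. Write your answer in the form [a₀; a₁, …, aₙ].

⌊872/251⌋ = 3, remainder 119
⌊251/119⌋ = 2, remainder 13
⌊119/13⌋ = 9, remainder 2
⌊13/2⌋ = 6, remainder 1
⌊2/1⌋ = 2, remainder 0

[3; 2, 9, 6, 2]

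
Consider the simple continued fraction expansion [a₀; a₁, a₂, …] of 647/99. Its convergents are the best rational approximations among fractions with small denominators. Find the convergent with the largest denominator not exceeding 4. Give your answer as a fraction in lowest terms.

a_0 = 6: 6/1  (≤ bound)
a_1 = 1: 7/1  (≤ bound)
a_2 = 1: 13/2  (≤ bound)
a_3 = 6: 85/13  (> 4, stop)

13/2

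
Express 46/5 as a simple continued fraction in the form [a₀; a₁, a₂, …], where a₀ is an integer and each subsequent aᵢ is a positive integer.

[9; 5]

Repeatedly divide and take the remainder:
46 = 9·5 + 1, so a_0 = 9
5 = 5·1 + 0, so a_1 = 5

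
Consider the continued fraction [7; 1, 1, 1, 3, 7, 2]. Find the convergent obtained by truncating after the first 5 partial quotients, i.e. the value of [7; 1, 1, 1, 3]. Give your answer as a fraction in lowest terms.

84/11

Start with 3.
1 + 1/(3/1) = 1 + 1/3 = 4/3
1 + 1/(4/3) = 1 + 3/4 = 7/4
1 + 1/(7/4) = 1 + 4/7 = 11/7
7 + 1/(11/7) = 7 + 7/11 = 84/11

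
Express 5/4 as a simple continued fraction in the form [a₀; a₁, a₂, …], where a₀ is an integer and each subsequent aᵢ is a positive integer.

[1; 4]

Repeatedly divide and take the remainder:
5 = 1·4 + 1, so a_0 = 1
4 = 4·1 + 0, so a_1 = 4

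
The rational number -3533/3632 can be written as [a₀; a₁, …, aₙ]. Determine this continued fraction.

Run the Euclidean algorithm, recording each quotient:
⌊-3533/3632⌋ = -1, remainder 99
⌊3632/99⌋ = 36, remainder 68
⌊99/68⌋ = 1, remainder 31
⌊68/31⌋ = 2, remainder 6
⌊31/6⌋ = 5, remainder 1
⌊6/1⌋ = 6, remainder 0

[-1; 36, 1, 2, 5, 6]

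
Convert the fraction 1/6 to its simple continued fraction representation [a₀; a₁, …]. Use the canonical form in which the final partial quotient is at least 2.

[0; 6]

Repeatedly divide and take the remainder:
⌊1/6⌋ = 0, remainder 1
⌊6/1⌋ = 6, remainder 0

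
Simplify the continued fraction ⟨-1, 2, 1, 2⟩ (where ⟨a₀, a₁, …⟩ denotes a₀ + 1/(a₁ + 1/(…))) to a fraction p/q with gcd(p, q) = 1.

Start with 2.
1 + 1/(2/1) = 1 + 1/2 = 3/2
2 + 1/(3/2) = 2 + 2/3 = 8/3
-1 + 1/(8/3) = -1 + 3/8 = -5/8

-5/8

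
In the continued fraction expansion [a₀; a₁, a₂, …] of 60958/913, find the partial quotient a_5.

30

60958 = 66·913 + 700, so a_0 = 66
913 = 1·700 + 213, so a_1 = 1
700 = 3·213 + 61, so a_2 = 3
213 = 3·61 + 30, so a_3 = 3
61 = 2·30 + 1, so a_4 = 2
30 = 30·1 + 0, so a_5 = 30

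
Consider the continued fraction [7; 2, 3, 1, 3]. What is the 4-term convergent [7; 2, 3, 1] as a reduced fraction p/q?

Collapse the nested fraction from the inside out:
Start with 1.
3 + 1/(1/1) = 3 + 1/1 = 4/1
2 + 1/(4/1) = 2 + 1/4 = 9/4
7 + 1/(9/4) = 7 + 4/9 = 67/9

67/9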